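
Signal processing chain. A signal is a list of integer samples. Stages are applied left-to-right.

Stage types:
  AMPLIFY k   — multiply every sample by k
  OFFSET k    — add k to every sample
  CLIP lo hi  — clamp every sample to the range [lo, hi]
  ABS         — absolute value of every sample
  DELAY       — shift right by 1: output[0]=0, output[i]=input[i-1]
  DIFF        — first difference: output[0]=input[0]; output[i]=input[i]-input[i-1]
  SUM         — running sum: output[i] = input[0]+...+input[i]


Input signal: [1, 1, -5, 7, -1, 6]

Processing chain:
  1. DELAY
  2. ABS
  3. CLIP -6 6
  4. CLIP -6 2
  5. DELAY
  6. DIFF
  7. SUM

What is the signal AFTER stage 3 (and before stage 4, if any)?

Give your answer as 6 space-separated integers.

Input: [1, 1, -5, 7, -1, 6]
Stage 1 (DELAY): [0, 1, 1, -5, 7, -1] = [0, 1, 1, -5, 7, -1] -> [0, 1, 1, -5, 7, -1]
Stage 2 (ABS): |0|=0, |1|=1, |1|=1, |-5|=5, |7|=7, |-1|=1 -> [0, 1, 1, 5, 7, 1]
Stage 3 (CLIP -6 6): clip(0,-6,6)=0, clip(1,-6,6)=1, clip(1,-6,6)=1, clip(5,-6,6)=5, clip(7,-6,6)=6, clip(1,-6,6)=1 -> [0, 1, 1, 5, 6, 1]

Answer: 0 1 1 5 6 1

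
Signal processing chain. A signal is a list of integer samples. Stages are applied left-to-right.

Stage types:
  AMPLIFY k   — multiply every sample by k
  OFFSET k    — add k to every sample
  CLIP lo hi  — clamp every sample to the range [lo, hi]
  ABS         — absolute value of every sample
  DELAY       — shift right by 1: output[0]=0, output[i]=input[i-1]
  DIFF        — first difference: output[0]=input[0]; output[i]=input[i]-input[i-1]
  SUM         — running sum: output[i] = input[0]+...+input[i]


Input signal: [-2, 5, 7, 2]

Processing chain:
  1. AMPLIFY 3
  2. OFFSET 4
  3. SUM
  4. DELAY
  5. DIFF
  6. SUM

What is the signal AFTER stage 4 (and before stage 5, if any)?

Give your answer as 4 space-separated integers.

Answer: 0 -2 17 42

Derivation:
Input: [-2, 5, 7, 2]
Stage 1 (AMPLIFY 3): -2*3=-6, 5*3=15, 7*3=21, 2*3=6 -> [-6, 15, 21, 6]
Stage 2 (OFFSET 4): -6+4=-2, 15+4=19, 21+4=25, 6+4=10 -> [-2, 19, 25, 10]
Stage 3 (SUM): sum[0..0]=-2, sum[0..1]=17, sum[0..2]=42, sum[0..3]=52 -> [-2, 17, 42, 52]
Stage 4 (DELAY): [0, -2, 17, 42] = [0, -2, 17, 42] -> [0, -2, 17, 42]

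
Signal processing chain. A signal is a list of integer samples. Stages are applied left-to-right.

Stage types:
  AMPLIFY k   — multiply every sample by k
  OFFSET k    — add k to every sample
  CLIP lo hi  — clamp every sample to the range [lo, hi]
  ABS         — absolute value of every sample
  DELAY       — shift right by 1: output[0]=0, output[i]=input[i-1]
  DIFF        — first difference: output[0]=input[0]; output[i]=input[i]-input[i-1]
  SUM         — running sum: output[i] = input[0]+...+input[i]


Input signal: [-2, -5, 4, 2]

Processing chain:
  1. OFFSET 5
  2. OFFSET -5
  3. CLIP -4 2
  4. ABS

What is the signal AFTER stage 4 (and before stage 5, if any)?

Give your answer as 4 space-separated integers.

Answer: 2 4 2 2

Derivation:
Input: [-2, -5, 4, 2]
Stage 1 (OFFSET 5): -2+5=3, -5+5=0, 4+5=9, 2+5=7 -> [3, 0, 9, 7]
Stage 2 (OFFSET -5): 3+-5=-2, 0+-5=-5, 9+-5=4, 7+-5=2 -> [-2, -5, 4, 2]
Stage 3 (CLIP -4 2): clip(-2,-4,2)=-2, clip(-5,-4,2)=-4, clip(4,-4,2)=2, clip(2,-4,2)=2 -> [-2, -4, 2, 2]
Stage 4 (ABS): |-2|=2, |-4|=4, |2|=2, |2|=2 -> [2, 4, 2, 2]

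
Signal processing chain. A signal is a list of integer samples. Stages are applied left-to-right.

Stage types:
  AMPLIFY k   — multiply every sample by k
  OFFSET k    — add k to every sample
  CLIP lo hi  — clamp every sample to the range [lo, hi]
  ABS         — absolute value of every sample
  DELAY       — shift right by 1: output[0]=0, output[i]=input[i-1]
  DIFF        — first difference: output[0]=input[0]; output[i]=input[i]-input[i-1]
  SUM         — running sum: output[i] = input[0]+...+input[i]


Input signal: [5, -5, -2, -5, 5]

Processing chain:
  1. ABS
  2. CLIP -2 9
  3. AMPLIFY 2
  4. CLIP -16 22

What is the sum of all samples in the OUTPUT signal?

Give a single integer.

Answer: 44

Derivation:
Input: [5, -5, -2, -5, 5]
Stage 1 (ABS): |5|=5, |-5|=5, |-2|=2, |-5|=5, |5|=5 -> [5, 5, 2, 5, 5]
Stage 2 (CLIP -2 9): clip(5,-2,9)=5, clip(5,-2,9)=5, clip(2,-2,9)=2, clip(5,-2,9)=5, clip(5,-2,9)=5 -> [5, 5, 2, 5, 5]
Stage 3 (AMPLIFY 2): 5*2=10, 5*2=10, 2*2=4, 5*2=10, 5*2=10 -> [10, 10, 4, 10, 10]
Stage 4 (CLIP -16 22): clip(10,-16,22)=10, clip(10,-16,22)=10, clip(4,-16,22)=4, clip(10,-16,22)=10, clip(10,-16,22)=10 -> [10, 10, 4, 10, 10]
Output sum: 44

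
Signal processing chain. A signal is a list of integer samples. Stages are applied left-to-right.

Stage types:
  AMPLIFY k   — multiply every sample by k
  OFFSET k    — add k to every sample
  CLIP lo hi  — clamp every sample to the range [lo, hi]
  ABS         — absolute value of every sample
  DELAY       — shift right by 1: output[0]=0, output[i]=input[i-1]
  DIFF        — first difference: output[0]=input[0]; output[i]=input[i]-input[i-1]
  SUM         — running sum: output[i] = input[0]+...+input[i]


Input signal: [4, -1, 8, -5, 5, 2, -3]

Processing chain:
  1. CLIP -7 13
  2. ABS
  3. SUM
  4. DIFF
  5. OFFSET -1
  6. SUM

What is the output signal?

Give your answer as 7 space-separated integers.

Answer: 3 3 10 14 18 19 21

Derivation:
Input: [4, -1, 8, -5, 5, 2, -3]
Stage 1 (CLIP -7 13): clip(4,-7,13)=4, clip(-1,-7,13)=-1, clip(8,-7,13)=8, clip(-5,-7,13)=-5, clip(5,-7,13)=5, clip(2,-7,13)=2, clip(-3,-7,13)=-3 -> [4, -1, 8, -5, 5, 2, -3]
Stage 2 (ABS): |4|=4, |-1|=1, |8|=8, |-5|=5, |5|=5, |2|=2, |-3|=3 -> [4, 1, 8, 5, 5, 2, 3]
Stage 3 (SUM): sum[0..0]=4, sum[0..1]=5, sum[0..2]=13, sum[0..3]=18, sum[0..4]=23, sum[0..5]=25, sum[0..6]=28 -> [4, 5, 13, 18, 23, 25, 28]
Stage 4 (DIFF): s[0]=4, 5-4=1, 13-5=8, 18-13=5, 23-18=5, 25-23=2, 28-25=3 -> [4, 1, 8, 5, 5, 2, 3]
Stage 5 (OFFSET -1): 4+-1=3, 1+-1=0, 8+-1=7, 5+-1=4, 5+-1=4, 2+-1=1, 3+-1=2 -> [3, 0, 7, 4, 4, 1, 2]
Stage 6 (SUM): sum[0..0]=3, sum[0..1]=3, sum[0..2]=10, sum[0..3]=14, sum[0..4]=18, sum[0..5]=19, sum[0..6]=21 -> [3, 3, 10, 14, 18, 19, 21]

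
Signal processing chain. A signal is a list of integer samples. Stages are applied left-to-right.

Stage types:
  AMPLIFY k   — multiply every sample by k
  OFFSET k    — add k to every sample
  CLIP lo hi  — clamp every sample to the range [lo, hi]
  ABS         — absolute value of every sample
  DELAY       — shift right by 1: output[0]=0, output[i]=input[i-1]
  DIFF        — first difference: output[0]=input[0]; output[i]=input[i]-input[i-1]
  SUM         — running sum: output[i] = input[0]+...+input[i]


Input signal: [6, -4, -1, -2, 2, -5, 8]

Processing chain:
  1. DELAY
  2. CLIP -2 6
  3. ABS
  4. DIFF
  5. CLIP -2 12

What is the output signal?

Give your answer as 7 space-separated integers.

Input: [6, -4, -1, -2, 2, -5, 8]
Stage 1 (DELAY): [0, 6, -4, -1, -2, 2, -5] = [0, 6, -4, -1, -2, 2, -5] -> [0, 6, -4, -1, -2, 2, -5]
Stage 2 (CLIP -2 6): clip(0,-2,6)=0, clip(6,-2,6)=6, clip(-4,-2,6)=-2, clip(-1,-2,6)=-1, clip(-2,-2,6)=-2, clip(2,-2,6)=2, clip(-5,-2,6)=-2 -> [0, 6, -2, -1, -2, 2, -2]
Stage 3 (ABS): |0|=0, |6|=6, |-2|=2, |-1|=1, |-2|=2, |2|=2, |-2|=2 -> [0, 6, 2, 1, 2, 2, 2]
Stage 4 (DIFF): s[0]=0, 6-0=6, 2-6=-4, 1-2=-1, 2-1=1, 2-2=0, 2-2=0 -> [0, 6, -4, -1, 1, 0, 0]
Stage 5 (CLIP -2 12): clip(0,-2,12)=0, clip(6,-2,12)=6, clip(-4,-2,12)=-2, clip(-1,-2,12)=-1, clip(1,-2,12)=1, clip(0,-2,12)=0, clip(0,-2,12)=0 -> [0, 6, -2, -1, 1, 0, 0]

Answer: 0 6 -2 -1 1 0 0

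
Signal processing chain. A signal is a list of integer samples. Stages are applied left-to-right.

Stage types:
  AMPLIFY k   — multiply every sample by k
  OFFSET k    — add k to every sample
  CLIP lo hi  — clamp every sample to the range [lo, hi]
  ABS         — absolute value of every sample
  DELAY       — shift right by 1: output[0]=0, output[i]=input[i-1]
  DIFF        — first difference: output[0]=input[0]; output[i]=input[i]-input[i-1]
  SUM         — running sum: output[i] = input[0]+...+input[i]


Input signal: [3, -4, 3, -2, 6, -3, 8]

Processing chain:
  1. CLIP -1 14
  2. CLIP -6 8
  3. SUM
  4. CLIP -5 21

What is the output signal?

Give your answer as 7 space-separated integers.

Answer: 3 2 5 4 10 9 17

Derivation:
Input: [3, -4, 3, -2, 6, -3, 8]
Stage 1 (CLIP -1 14): clip(3,-1,14)=3, clip(-4,-1,14)=-1, clip(3,-1,14)=3, clip(-2,-1,14)=-1, clip(6,-1,14)=6, clip(-3,-1,14)=-1, clip(8,-1,14)=8 -> [3, -1, 3, -1, 6, -1, 8]
Stage 2 (CLIP -6 8): clip(3,-6,8)=3, clip(-1,-6,8)=-1, clip(3,-6,8)=3, clip(-1,-6,8)=-1, clip(6,-6,8)=6, clip(-1,-6,8)=-1, clip(8,-6,8)=8 -> [3, -1, 3, -1, 6, -1, 8]
Stage 3 (SUM): sum[0..0]=3, sum[0..1]=2, sum[0..2]=5, sum[0..3]=4, sum[0..4]=10, sum[0..5]=9, sum[0..6]=17 -> [3, 2, 5, 4, 10, 9, 17]
Stage 4 (CLIP -5 21): clip(3,-5,21)=3, clip(2,-5,21)=2, clip(5,-5,21)=5, clip(4,-5,21)=4, clip(10,-5,21)=10, clip(9,-5,21)=9, clip(17,-5,21)=17 -> [3, 2, 5, 4, 10, 9, 17]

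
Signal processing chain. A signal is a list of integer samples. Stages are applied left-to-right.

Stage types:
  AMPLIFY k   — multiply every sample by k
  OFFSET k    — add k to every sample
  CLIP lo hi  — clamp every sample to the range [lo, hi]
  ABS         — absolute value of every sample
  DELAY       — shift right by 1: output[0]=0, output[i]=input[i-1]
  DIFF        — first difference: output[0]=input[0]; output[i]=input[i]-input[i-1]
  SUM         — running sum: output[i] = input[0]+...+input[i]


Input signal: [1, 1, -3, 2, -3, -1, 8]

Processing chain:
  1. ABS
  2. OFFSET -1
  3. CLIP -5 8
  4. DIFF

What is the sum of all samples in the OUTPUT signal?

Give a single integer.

Input: [1, 1, -3, 2, -3, -1, 8]
Stage 1 (ABS): |1|=1, |1|=1, |-3|=3, |2|=2, |-3|=3, |-1|=1, |8|=8 -> [1, 1, 3, 2, 3, 1, 8]
Stage 2 (OFFSET -1): 1+-1=0, 1+-1=0, 3+-1=2, 2+-1=1, 3+-1=2, 1+-1=0, 8+-1=7 -> [0, 0, 2, 1, 2, 0, 7]
Stage 3 (CLIP -5 8): clip(0,-5,8)=0, clip(0,-5,8)=0, clip(2,-5,8)=2, clip(1,-5,8)=1, clip(2,-5,8)=2, clip(0,-5,8)=0, clip(7,-5,8)=7 -> [0, 0, 2, 1, 2, 0, 7]
Stage 4 (DIFF): s[0]=0, 0-0=0, 2-0=2, 1-2=-1, 2-1=1, 0-2=-2, 7-0=7 -> [0, 0, 2, -1, 1, -2, 7]
Output sum: 7

Answer: 7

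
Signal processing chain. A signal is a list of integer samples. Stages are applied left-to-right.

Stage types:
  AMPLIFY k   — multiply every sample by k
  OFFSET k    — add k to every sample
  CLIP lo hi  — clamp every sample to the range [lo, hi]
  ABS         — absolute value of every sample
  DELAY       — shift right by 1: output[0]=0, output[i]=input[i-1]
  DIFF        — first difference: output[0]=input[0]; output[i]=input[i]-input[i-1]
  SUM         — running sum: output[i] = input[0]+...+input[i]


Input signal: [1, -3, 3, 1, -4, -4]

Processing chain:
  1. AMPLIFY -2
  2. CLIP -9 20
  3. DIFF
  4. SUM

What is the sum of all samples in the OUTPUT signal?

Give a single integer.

Input: [1, -3, 3, 1, -4, -4]
Stage 1 (AMPLIFY -2): 1*-2=-2, -3*-2=6, 3*-2=-6, 1*-2=-2, -4*-2=8, -4*-2=8 -> [-2, 6, -6, -2, 8, 8]
Stage 2 (CLIP -9 20): clip(-2,-9,20)=-2, clip(6,-9,20)=6, clip(-6,-9,20)=-6, clip(-2,-9,20)=-2, clip(8,-9,20)=8, clip(8,-9,20)=8 -> [-2, 6, -6, -2, 8, 8]
Stage 3 (DIFF): s[0]=-2, 6--2=8, -6-6=-12, -2--6=4, 8--2=10, 8-8=0 -> [-2, 8, -12, 4, 10, 0]
Stage 4 (SUM): sum[0..0]=-2, sum[0..1]=6, sum[0..2]=-6, sum[0..3]=-2, sum[0..4]=8, sum[0..5]=8 -> [-2, 6, -6, -2, 8, 8]
Output sum: 12

Answer: 12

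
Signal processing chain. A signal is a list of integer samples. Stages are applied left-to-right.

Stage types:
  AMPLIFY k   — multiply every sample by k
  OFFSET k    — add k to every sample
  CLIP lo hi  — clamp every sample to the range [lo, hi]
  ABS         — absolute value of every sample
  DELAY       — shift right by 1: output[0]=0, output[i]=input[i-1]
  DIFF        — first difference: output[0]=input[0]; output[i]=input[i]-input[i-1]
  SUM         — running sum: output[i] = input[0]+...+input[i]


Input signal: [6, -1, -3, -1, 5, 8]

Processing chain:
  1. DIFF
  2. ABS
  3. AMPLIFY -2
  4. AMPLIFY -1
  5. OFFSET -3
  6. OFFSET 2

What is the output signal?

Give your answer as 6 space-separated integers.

Answer: 11 13 3 3 11 5

Derivation:
Input: [6, -1, -3, -1, 5, 8]
Stage 1 (DIFF): s[0]=6, -1-6=-7, -3--1=-2, -1--3=2, 5--1=6, 8-5=3 -> [6, -7, -2, 2, 6, 3]
Stage 2 (ABS): |6|=6, |-7|=7, |-2|=2, |2|=2, |6|=6, |3|=3 -> [6, 7, 2, 2, 6, 3]
Stage 3 (AMPLIFY -2): 6*-2=-12, 7*-2=-14, 2*-2=-4, 2*-2=-4, 6*-2=-12, 3*-2=-6 -> [-12, -14, -4, -4, -12, -6]
Stage 4 (AMPLIFY -1): -12*-1=12, -14*-1=14, -4*-1=4, -4*-1=4, -12*-1=12, -6*-1=6 -> [12, 14, 4, 4, 12, 6]
Stage 5 (OFFSET -3): 12+-3=9, 14+-3=11, 4+-3=1, 4+-3=1, 12+-3=9, 6+-3=3 -> [9, 11, 1, 1, 9, 3]
Stage 6 (OFFSET 2): 9+2=11, 11+2=13, 1+2=3, 1+2=3, 9+2=11, 3+2=5 -> [11, 13, 3, 3, 11, 5]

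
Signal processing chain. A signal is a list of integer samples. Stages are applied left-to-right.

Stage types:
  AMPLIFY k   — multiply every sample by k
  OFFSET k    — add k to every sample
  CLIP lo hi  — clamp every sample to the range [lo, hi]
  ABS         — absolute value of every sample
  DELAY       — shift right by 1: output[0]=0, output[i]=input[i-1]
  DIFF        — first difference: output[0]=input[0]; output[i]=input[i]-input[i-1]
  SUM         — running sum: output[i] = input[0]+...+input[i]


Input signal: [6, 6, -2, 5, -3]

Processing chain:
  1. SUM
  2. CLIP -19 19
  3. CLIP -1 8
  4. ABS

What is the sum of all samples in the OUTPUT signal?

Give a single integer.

Answer: 38

Derivation:
Input: [6, 6, -2, 5, -3]
Stage 1 (SUM): sum[0..0]=6, sum[0..1]=12, sum[0..2]=10, sum[0..3]=15, sum[0..4]=12 -> [6, 12, 10, 15, 12]
Stage 2 (CLIP -19 19): clip(6,-19,19)=6, clip(12,-19,19)=12, clip(10,-19,19)=10, clip(15,-19,19)=15, clip(12,-19,19)=12 -> [6, 12, 10, 15, 12]
Stage 3 (CLIP -1 8): clip(6,-1,8)=6, clip(12,-1,8)=8, clip(10,-1,8)=8, clip(15,-1,8)=8, clip(12,-1,8)=8 -> [6, 8, 8, 8, 8]
Stage 4 (ABS): |6|=6, |8|=8, |8|=8, |8|=8, |8|=8 -> [6, 8, 8, 8, 8]
Output sum: 38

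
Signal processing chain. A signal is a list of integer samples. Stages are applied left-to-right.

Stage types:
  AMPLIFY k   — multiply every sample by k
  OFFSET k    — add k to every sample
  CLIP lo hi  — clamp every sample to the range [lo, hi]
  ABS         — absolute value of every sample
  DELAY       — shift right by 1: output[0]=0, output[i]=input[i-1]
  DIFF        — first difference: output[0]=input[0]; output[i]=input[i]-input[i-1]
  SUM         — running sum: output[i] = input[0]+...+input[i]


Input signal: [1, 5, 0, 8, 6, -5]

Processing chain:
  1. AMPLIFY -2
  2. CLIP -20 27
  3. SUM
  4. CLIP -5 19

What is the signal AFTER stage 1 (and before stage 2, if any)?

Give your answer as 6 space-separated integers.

Input: [1, 5, 0, 8, 6, -5]
Stage 1 (AMPLIFY -2): 1*-2=-2, 5*-2=-10, 0*-2=0, 8*-2=-16, 6*-2=-12, -5*-2=10 -> [-2, -10, 0, -16, -12, 10]

Answer: -2 -10 0 -16 -12 10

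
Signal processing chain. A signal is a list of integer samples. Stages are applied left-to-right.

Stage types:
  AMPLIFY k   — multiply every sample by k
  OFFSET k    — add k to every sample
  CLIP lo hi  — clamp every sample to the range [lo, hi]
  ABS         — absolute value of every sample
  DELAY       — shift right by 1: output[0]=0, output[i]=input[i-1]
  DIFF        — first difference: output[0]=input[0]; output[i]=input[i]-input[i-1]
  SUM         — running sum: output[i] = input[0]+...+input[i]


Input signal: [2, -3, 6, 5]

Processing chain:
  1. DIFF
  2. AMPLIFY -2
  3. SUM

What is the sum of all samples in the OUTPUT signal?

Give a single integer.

Answer: -20

Derivation:
Input: [2, -3, 6, 5]
Stage 1 (DIFF): s[0]=2, -3-2=-5, 6--3=9, 5-6=-1 -> [2, -5, 9, -1]
Stage 2 (AMPLIFY -2): 2*-2=-4, -5*-2=10, 9*-2=-18, -1*-2=2 -> [-4, 10, -18, 2]
Stage 3 (SUM): sum[0..0]=-4, sum[0..1]=6, sum[0..2]=-12, sum[0..3]=-10 -> [-4, 6, -12, -10]
Output sum: -20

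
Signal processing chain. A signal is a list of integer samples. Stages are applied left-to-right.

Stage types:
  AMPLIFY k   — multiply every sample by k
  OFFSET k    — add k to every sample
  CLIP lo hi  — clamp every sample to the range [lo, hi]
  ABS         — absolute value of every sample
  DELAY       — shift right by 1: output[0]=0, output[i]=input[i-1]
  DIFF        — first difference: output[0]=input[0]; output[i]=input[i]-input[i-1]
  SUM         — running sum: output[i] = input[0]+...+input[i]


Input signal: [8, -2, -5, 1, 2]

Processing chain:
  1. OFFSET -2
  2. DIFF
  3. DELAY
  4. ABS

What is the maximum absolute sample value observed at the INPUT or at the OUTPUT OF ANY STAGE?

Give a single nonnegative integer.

Input: [8, -2, -5, 1, 2] (max |s|=8)
Stage 1 (OFFSET -2): 8+-2=6, -2+-2=-4, -5+-2=-7, 1+-2=-1, 2+-2=0 -> [6, -4, -7, -1, 0] (max |s|=7)
Stage 2 (DIFF): s[0]=6, -4-6=-10, -7--4=-3, -1--7=6, 0--1=1 -> [6, -10, -3, 6, 1] (max |s|=10)
Stage 3 (DELAY): [0, 6, -10, -3, 6] = [0, 6, -10, -3, 6] -> [0, 6, -10, -3, 6] (max |s|=10)
Stage 4 (ABS): |0|=0, |6|=6, |-10|=10, |-3|=3, |6|=6 -> [0, 6, 10, 3, 6] (max |s|=10)
Overall max amplitude: 10

Answer: 10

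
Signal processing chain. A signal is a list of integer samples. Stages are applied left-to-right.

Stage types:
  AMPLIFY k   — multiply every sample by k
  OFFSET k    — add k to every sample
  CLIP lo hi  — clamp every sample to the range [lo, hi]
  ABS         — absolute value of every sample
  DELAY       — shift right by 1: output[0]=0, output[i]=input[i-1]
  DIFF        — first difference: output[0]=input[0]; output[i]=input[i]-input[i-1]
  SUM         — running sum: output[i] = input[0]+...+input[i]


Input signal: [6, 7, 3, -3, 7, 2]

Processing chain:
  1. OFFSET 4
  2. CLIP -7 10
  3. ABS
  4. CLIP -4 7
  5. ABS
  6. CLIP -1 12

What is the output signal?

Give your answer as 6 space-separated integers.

Answer: 7 7 7 1 7 6

Derivation:
Input: [6, 7, 3, -3, 7, 2]
Stage 1 (OFFSET 4): 6+4=10, 7+4=11, 3+4=7, -3+4=1, 7+4=11, 2+4=6 -> [10, 11, 7, 1, 11, 6]
Stage 2 (CLIP -7 10): clip(10,-7,10)=10, clip(11,-7,10)=10, clip(7,-7,10)=7, clip(1,-7,10)=1, clip(11,-7,10)=10, clip(6,-7,10)=6 -> [10, 10, 7, 1, 10, 6]
Stage 3 (ABS): |10|=10, |10|=10, |7|=7, |1|=1, |10|=10, |6|=6 -> [10, 10, 7, 1, 10, 6]
Stage 4 (CLIP -4 7): clip(10,-4,7)=7, clip(10,-4,7)=7, clip(7,-4,7)=7, clip(1,-4,7)=1, clip(10,-4,7)=7, clip(6,-4,7)=6 -> [7, 7, 7, 1, 7, 6]
Stage 5 (ABS): |7|=7, |7|=7, |7|=7, |1|=1, |7|=7, |6|=6 -> [7, 7, 7, 1, 7, 6]
Stage 6 (CLIP -1 12): clip(7,-1,12)=7, clip(7,-1,12)=7, clip(7,-1,12)=7, clip(1,-1,12)=1, clip(7,-1,12)=7, clip(6,-1,12)=6 -> [7, 7, 7, 1, 7, 6]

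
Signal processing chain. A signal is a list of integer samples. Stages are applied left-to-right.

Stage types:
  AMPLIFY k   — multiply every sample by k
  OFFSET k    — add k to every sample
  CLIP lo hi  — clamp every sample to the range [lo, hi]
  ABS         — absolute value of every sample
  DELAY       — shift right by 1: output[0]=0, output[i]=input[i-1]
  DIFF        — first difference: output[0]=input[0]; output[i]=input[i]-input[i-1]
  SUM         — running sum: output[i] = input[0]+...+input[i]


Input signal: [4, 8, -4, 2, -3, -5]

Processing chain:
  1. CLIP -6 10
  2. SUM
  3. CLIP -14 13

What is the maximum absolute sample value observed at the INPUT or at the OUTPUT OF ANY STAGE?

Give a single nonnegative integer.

Answer: 12

Derivation:
Input: [4, 8, -4, 2, -3, -5] (max |s|=8)
Stage 1 (CLIP -6 10): clip(4,-6,10)=4, clip(8,-6,10)=8, clip(-4,-6,10)=-4, clip(2,-6,10)=2, clip(-3,-6,10)=-3, clip(-5,-6,10)=-5 -> [4, 8, -4, 2, -3, -5] (max |s|=8)
Stage 2 (SUM): sum[0..0]=4, sum[0..1]=12, sum[0..2]=8, sum[0..3]=10, sum[0..4]=7, sum[0..5]=2 -> [4, 12, 8, 10, 7, 2] (max |s|=12)
Stage 3 (CLIP -14 13): clip(4,-14,13)=4, clip(12,-14,13)=12, clip(8,-14,13)=8, clip(10,-14,13)=10, clip(7,-14,13)=7, clip(2,-14,13)=2 -> [4, 12, 8, 10, 7, 2] (max |s|=12)
Overall max amplitude: 12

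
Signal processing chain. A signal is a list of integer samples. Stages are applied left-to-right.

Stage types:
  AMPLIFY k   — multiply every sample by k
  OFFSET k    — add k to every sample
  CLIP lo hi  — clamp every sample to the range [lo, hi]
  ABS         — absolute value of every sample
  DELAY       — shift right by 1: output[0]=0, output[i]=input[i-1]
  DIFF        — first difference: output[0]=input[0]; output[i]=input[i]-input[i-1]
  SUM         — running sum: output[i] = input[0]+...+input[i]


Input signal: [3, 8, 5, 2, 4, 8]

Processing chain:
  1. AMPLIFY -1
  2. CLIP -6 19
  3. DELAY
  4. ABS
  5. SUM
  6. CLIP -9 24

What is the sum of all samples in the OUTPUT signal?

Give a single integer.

Answer: 62

Derivation:
Input: [3, 8, 5, 2, 4, 8]
Stage 1 (AMPLIFY -1): 3*-1=-3, 8*-1=-8, 5*-1=-5, 2*-1=-2, 4*-1=-4, 8*-1=-8 -> [-3, -8, -5, -2, -4, -8]
Stage 2 (CLIP -6 19): clip(-3,-6,19)=-3, clip(-8,-6,19)=-6, clip(-5,-6,19)=-5, clip(-2,-6,19)=-2, clip(-4,-6,19)=-4, clip(-8,-6,19)=-6 -> [-3, -6, -5, -2, -4, -6]
Stage 3 (DELAY): [0, -3, -6, -5, -2, -4] = [0, -3, -6, -5, -2, -4] -> [0, -3, -6, -5, -2, -4]
Stage 4 (ABS): |0|=0, |-3|=3, |-6|=6, |-5|=5, |-2|=2, |-4|=4 -> [0, 3, 6, 5, 2, 4]
Stage 5 (SUM): sum[0..0]=0, sum[0..1]=3, sum[0..2]=9, sum[0..3]=14, sum[0..4]=16, sum[0..5]=20 -> [0, 3, 9, 14, 16, 20]
Stage 6 (CLIP -9 24): clip(0,-9,24)=0, clip(3,-9,24)=3, clip(9,-9,24)=9, clip(14,-9,24)=14, clip(16,-9,24)=16, clip(20,-9,24)=20 -> [0, 3, 9, 14, 16, 20]
Output sum: 62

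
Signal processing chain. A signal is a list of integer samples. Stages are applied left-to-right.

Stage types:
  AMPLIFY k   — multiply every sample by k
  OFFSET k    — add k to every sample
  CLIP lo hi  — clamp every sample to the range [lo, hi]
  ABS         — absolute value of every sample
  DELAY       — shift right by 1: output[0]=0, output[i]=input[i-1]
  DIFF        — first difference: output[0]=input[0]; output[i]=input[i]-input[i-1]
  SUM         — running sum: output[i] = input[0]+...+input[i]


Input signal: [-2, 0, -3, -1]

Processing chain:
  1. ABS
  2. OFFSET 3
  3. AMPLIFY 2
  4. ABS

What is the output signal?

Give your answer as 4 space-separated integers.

Input: [-2, 0, -3, -1]
Stage 1 (ABS): |-2|=2, |0|=0, |-3|=3, |-1|=1 -> [2, 0, 3, 1]
Stage 2 (OFFSET 3): 2+3=5, 0+3=3, 3+3=6, 1+3=4 -> [5, 3, 6, 4]
Stage 3 (AMPLIFY 2): 5*2=10, 3*2=6, 6*2=12, 4*2=8 -> [10, 6, 12, 8]
Stage 4 (ABS): |10|=10, |6|=6, |12|=12, |8|=8 -> [10, 6, 12, 8]

Answer: 10 6 12 8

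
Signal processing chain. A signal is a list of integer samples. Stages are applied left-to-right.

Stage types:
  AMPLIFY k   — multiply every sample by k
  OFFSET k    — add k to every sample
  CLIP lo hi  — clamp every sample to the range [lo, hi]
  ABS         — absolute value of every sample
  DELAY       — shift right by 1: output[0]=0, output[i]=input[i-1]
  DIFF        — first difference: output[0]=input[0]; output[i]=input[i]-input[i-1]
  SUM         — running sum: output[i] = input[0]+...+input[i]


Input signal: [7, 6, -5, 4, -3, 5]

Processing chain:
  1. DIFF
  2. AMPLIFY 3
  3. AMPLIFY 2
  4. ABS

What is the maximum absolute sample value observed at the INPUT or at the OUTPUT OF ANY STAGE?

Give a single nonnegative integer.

Input: [7, 6, -5, 4, -3, 5] (max |s|=7)
Stage 1 (DIFF): s[0]=7, 6-7=-1, -5-6=-11, 4--5=9, -3-4=-7, 5--3=8 -> [7, -1, -11, 9, -7, 8] (max |s|=11)
Stage 2 (AMPLIFY 3): 7*3=21, -1*3=-3, -11*3=-33, 9*3=27, -7*3=-21, 8*3=24 -> [21, -3, -33, 27, -21, 24] (max |s|=33)
Stage 3 (AMPLIFY 2): 21*2=42, -3*2=-6, -33*2=-66, 27*2=54, -21*2=-42, 24*2=48 -> [42, -6, -66, 54, -42, 48] (max |s|=66)
Stage 4 (ABS): |42|=42, |-6|=6, |-66|=66, |54|=54, |-42|=42, |48|=48 -> [42, 6, 66, 54, 42, 48] (max |s|=66)
Overall max amplitude: 66

Answer: 66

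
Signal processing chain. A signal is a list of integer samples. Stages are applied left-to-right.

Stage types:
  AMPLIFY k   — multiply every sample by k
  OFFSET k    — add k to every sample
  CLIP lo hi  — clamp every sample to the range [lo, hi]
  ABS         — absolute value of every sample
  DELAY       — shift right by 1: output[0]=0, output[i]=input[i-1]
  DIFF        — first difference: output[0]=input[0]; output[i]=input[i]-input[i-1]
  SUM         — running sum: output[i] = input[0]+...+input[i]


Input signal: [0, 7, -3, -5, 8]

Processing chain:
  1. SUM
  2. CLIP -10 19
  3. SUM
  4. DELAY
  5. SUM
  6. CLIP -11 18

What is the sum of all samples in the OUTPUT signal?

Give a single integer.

Input: [0, 7, -3, -5, 8]
Stage 1 (SUM): sum[0..0]=0, sum[0..1]=7, sum[0..2]=4, sum[0..3]=-1, sum[0..4]=7 -> [0, 7, 4, -1, 7]
Stage 2 (CLIP -10 19): clip(0,-10,19)=0, clip(7,-10,19)=7, clip(4,-10,19)=4, clip(-1,-10,19)=-1, clip(7,-10,19)=7 -> [0, 7, 4, -1, 7]
Stage 3 (SUM): sum[0..0]=0, sum[0..1]=7, sum[0..2]=11, sum[0..3]=10, sum[0..4]=17 -> [0, 7, 11, 10, 17]
Stage 4 (DELAY): [0, 0, 7, 11, 10] = [0, 0, 7, 11, 10] -> [0, 0, 7, 11, 10]
Stage 5 (SUM): sum[0..0]=0, sum[0..1]=0, sum[0..2]=7, sum[0..3]=18, sum[0..4]=28 -> [0, 0, 7, 18, 28]
Stage 6 (CLIP -11 18): clip(0,-11,18)=0, clip(0,-11,18)=0, clip(7,-11,18)=7, clip(18,-11,18)=18, clip(28,-11,18)=18 -> [0, 0, 7, 18, 18]
Output sum: 43

Answer: 43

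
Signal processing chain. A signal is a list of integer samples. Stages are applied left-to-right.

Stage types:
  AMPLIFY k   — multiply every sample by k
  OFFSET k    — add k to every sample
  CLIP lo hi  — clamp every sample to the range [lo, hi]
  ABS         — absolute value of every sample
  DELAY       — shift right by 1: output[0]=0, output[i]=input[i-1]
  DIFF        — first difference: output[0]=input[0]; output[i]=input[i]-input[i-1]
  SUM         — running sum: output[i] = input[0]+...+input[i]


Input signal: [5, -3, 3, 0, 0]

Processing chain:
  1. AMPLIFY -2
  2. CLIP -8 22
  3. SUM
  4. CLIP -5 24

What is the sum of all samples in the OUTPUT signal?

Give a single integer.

Answer: -22

Derivation:
Input: [5, -3, 3, 0, 0]
Stage 1 (AMPLIFY -2): 5*-2=-10, -3*-2=6, 3*-2=-6, 0*-2=0, 0*-2=0 -> [-10, 6, -6, 0, 0]
Stage 2 (CLIP -8 22): clip(-10,-8,22)=-8, clip(6,-8,22)=6, clip(-6,-8,22)=-6, clip(0,-8,22)=0, clip(0,-8,22)=0 -> [-8, 6, -6, 0, 0]
Stage 3 (SUM): sum[0..0]=-8, sum[0..1]=-2, sum[0..2]=-8, sum[0..3]=-8, sum[0..4]=-8 -> [-8, -2, -8, -8, -8]
Stage 4 (CLIP -5 24): clip(-8,-5,24)=-5, clip(-2,-5,24)=-2, clip(-8,-5,24)=-5, clip(-8,-5,24)=-5, clip(-8,-5,24)=-5 -> [-5, -2, -5, -5, -5]
Output sum: -22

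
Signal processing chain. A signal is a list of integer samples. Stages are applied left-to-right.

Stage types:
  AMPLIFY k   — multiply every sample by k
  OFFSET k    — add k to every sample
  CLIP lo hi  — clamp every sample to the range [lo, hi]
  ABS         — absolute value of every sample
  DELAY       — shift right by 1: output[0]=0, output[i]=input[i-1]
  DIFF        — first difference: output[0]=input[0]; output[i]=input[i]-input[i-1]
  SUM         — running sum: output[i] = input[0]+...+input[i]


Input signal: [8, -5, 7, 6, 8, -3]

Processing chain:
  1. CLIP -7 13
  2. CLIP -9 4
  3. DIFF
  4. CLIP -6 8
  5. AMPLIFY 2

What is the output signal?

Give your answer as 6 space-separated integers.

Answer: 8 -12 16 0 0 -12

Derivation:
Input: [8, -5, 7, 6, 8, -3]
Stage 1 (CLIP -7 13): clip(8,-7,13)=8, clip(-5,-7,13)=-5, clip(7,-7,13)=7, clip(6,-7,13)=6, clip(8,-7,13)=8, clip(-3,-7,13)=-3 -> [8, -5, 7, 6, 8, -3]
Stage 2 (CLIP -9 4): clip(8,-9,4)=4, clip(-5,-9,4)=-5, clip(7,-9,4)=4, clip(6,-9,4)=4, clip(8,-9,4)=4, clip(-3,-9,4)=-3 -> [4, -5, 4, 4, 4, -3]
Stage 3 (DIFF): s[0]=4, -5-4=-9, 4--5=9, 4-4=0, 4-4=0, -3-4=-7 -> [4, -9, 9, 0, 0, -7]
Stage 4 (CLIP -6 8): clip(4,-6,8)=4, clip(-9,-6,8)=-6, clip(9,-6,8)=8, clip(0,-6,8)=0, clip(0,-6,8)=0, clip(-7,-6,8)=-6 -> [4, -6, 8, 0, 0, -6]
Stage 5 (AMPLIFY 2): 4*2=8, -6*2=-12, 8*2=16, 0*2=0, 0*2=0, -6*2=-12 -> [8, -12, 16, 0, 0, -12]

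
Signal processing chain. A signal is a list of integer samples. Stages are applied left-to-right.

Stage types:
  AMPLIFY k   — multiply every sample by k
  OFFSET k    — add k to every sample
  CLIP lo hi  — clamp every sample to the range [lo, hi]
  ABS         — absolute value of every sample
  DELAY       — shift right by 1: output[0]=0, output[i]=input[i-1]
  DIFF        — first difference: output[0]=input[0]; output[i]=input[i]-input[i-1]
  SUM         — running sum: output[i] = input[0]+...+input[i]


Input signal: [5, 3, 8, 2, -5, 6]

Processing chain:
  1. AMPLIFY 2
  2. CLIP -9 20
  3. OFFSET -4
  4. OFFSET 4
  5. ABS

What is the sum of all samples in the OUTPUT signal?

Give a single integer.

Answer: 57

Derivation:
Input: [5, 3, 8, 2, -5, 6]
Stage 1 (AMPLIFY 2): 5*2=10, 3*2=6, 8*2=16, 2*2=4, -5*2=-10, 6*2=12 -> [10, 6, 16, 4, -10, 12]
Stage 2 (CLIP -9 20): clip(10,-9,20)=10, clip(6,-9,20)=6, clip(16,-9,20)=16, clip(4,-9,20)=4, clip(-10,-9,20)=-9, clip(12,-9,20)=12 -> [10, 6, 16, 4, -9, 12]
Stage 3 (OFFSET -4): 10+-4=6, 6+-4=2, 16+-4=12, 4+-4=0, -9+-4=-13, 12+-4=8 -> [6, 2, 12, 0, -13, 8]
Stage 4 (OFFSET 4): 6+4=10, 2+4=6, 12+4=16, 0+4=4, -13+4=-9, 8+4=12 -> [10, 6, 16, 4, -9, 12]
Stage 5 (ABS): |10|=10, |6|=6, |16|=16, |4|=4, |-9|=9, |12|=12 -> [10, 6, 16, 4, 9, 12]
Output sum: 57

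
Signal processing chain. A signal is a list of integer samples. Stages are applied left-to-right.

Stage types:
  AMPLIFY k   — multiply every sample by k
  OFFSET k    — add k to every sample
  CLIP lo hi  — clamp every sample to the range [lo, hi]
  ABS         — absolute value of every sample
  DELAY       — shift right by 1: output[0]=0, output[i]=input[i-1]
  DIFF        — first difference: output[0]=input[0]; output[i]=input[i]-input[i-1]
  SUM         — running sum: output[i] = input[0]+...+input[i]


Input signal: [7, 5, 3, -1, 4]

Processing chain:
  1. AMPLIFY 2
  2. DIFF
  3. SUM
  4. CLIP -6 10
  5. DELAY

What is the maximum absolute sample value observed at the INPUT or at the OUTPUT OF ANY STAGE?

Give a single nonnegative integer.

Answer: 14

Derivation:
Input: [7, 5, 3, -1, 4] (max |s|=7)
Stage 1 (AMPLIFY 2): 7*2=14, 5*2=10, 3*2=6, -1*2=-2, 4*2=8 -> [14, 10, 6, -2, 8] (max |s|=14)
Stage 2 (DIFF): s[0]=14, 10-14=-4, 6-10=-4, -2-6=-8, 8--2=10 -> [14, -4, -4, -8, 10] (max |s|=14)
Stage 3 (SUM): sum[0..0]=14, sum[0..1]=10, sum[0..2]=6, sum[0..3]=-2, sum[0..4]=8 -> [14, 10, 6, -2, 8] (max |s|=14)
Stage 4 (CLIP -6 10): clip(14,-6,10)=10, clip(10,-6,10)=10, clip(6,-6,10)=6, clip(-2,-6,10)=-2, clip(8,-6,10)=8 -> [10, 10, 6, -2, 8] (max |s|=10)
Stage 5 (DELAY): [0, 10, 10, 6, -2] = [0, 10, 10, 6, -2] -> [0, 10, 10, 6, -2] (max |s|=10)
Overall max amplitude: 14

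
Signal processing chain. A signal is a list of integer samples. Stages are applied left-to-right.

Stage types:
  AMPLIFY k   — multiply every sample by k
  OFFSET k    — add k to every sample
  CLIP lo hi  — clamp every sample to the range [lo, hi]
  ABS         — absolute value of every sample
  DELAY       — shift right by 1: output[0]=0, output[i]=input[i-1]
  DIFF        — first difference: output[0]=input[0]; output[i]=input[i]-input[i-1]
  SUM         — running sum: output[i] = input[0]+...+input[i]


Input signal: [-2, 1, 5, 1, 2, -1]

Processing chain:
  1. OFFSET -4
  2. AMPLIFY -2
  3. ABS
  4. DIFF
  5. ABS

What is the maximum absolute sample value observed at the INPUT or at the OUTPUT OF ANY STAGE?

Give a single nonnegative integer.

Input: [-2, 1, 5, 1, 2, -1] (max |s|=5)
Stage 1 (OFFSET -4): -2+-4=-6, 1+-4=-3, 5+-4=1, 1+-4=-3, 2+-4=-2, -1+-4=-5 -> [-6, -3, 1, -3, -2, -5] (max |s|=6)
Stage 2 (AMPLIFY -2): -6*-2=12, -3*-2=6, 1*-2=-2, -3*-2=6, -2*-2=4, -5*-2=10 -> [12, 6, -2, 6, 4, 10] (max |s|=12)
Stage 3 (ABS): |12|=12, |6|=6, |-2|=2, |6|=6, |4|=4, |10|=10 -> [12, 6, 2, 6, 4, 10] (max |s|=12)
Stage 4 (DIFF): s[0]=12, 6-12=-6, 2-6=-4, 6-2=4, 4-6=-2, 10-4=6 -> [12, -6, -4, 4, -2, 6] (max |s|=12)
Stage 5 (ABS): |12|=12, |-6|=6, |-4|=4, |4|=4, |-2|=2, |6|=6 -> [12, 6, 4, 4, 2, 6] (max |s|=12)
Overall max amplitude: 12

Answer: 12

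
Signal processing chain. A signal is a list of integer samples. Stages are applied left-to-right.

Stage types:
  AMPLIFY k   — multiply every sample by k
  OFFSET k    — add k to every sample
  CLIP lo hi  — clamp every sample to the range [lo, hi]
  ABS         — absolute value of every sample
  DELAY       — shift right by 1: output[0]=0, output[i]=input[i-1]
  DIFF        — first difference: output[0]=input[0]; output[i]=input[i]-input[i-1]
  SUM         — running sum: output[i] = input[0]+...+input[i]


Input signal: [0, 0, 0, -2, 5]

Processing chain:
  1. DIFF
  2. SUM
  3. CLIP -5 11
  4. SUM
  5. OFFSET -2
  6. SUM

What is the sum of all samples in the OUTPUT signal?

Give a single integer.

Answer: -31

Derivation:
Input: [0, 0, 0, -2, 5]
Stage 1 (DIFF): s[0]=0, 0-0=0, 0-0=0, -2-0=-2, 5--2=7 -> [0, 0, 0, -2, 7]
Stage 2 (SUM): sum[0..0]=0, sum[0..1]=0, sum[0..2]=0, sum[0..3]=-2, sum[0..4]=5 -> [0, 0, 0, -2, 5]
Stage 3 (CLIP -5 11): clip(0,-5,11)=0, clip(0,-5,11)=0, clip(0,-5,11)=0, clip(-2,-5,11)=-2, clip(5,-5,11)=5 -> [0, 0, 0, -2, 5]
Stage 4 (SUM): sum[0..0]=0, sum[0..1]=0, sum[0..2]=0, sum[0..3]=-2, sum[0..4]=3 -> [0, 0, 0, -2, 3]
Stage 5 (OFFSET -2): 0+-2=-2, 0+-2=-2, 0+-2=-2, -2+-2=-4, 3+-2=1 -> [-2, -2, -2, -4, 1]
Stage 6 (SUM): sum[0..0]=-2, sum[0..1]=-4, sum[0..2]=-6, sum[0..3]=-10, sum[0..4]=-9 -> [-2, -4, -6, -10, -9]
Output sum: -31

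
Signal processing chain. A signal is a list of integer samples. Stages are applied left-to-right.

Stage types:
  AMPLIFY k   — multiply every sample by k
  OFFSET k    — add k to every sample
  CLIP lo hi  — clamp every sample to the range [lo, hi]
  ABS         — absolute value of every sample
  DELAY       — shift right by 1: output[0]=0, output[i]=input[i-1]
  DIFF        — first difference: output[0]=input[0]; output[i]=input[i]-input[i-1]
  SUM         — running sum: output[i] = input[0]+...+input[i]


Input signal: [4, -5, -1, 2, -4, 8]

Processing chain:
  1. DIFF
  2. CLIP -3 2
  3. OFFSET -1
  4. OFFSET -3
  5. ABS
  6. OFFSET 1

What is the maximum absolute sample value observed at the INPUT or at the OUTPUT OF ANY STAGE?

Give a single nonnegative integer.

Input: [4, -5, -1, 2, -4, 8] (max |s|=8)
Stage 1 (DIFF): s[0]=4, -5-4=-9, -1--5=4, 2--1=3, -4-2=-6, 8--4=12 -> [4, -9, 4, 3, -6, 12] (max |s|=12)
Stage 2 (CLIP -3 2): clip(4,-3,2)=2, clip(-9,-3,2)=-3, clip(4,-3,2)=2, clip(3,-3,2)=2, clip(-6,-3,2)=-3, clip(12,-3,2)=2 -> [2, -3, 2, 2, -3, 2] (max |s|=3)
Stage 3 (OFFSET -1): 2+-1=1, -3+-1=-4, 2+-1=1, 2+-1=1, -3+-1=-4, 2+-1=1 -> [1, -4, 1, 1, -4, 1] (max |s|=4)
Stage 4 (OFFSET -3): 1+-3=-2, -4+-3=-7, 1+-3=-2, 1+-3=-2, -4+-3=-7, 1+-3=-2 -> [-2, -7, -2, -2, -7, -2] (max |s|=7)
Stage 5 (ABS): |-2|=2, |-7|=7, |-2|=2, |-2|=2, |-7|=7, |-2|=2 -> [2, 7, 2, 2, 7, 2] (max |s|=7)
Stage 6 (OFFSET 1): 2+1=3, 7+1=8, 2+1=3, 2+1=3, 7+1=8, 2+1=3 -> [3, 8, 3, 3, 8, 3] (max |s|=8)
Overall max amplitude: 12

Answer: 12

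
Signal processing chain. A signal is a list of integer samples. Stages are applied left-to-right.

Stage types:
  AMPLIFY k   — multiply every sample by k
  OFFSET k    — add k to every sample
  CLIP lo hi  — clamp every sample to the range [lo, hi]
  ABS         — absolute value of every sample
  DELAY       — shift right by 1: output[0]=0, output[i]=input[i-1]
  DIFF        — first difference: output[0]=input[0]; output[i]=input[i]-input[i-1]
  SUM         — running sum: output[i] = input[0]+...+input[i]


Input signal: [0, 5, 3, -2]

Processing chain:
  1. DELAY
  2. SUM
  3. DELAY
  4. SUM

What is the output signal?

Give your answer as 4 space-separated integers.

Input: [0, 5, 3, -2]
Stage 1 (DELAY): [0, 0, 5, 3] = [0, 0, 5, 3] -> [0, 0, 5, 3]
Stage 2 (SUM): sum[0..0]=0, sum[0..1]=0, sum[0..2]=5, sum[0..3]=8 -> [0, 0, 5, 8]
Stage 3 (DELAY): [0, 0, 0, 5] = [0, 0, 0, 5] -> [0, 0, 0, 5]
Stage 4 (SUM): sum[0..0]=0, sum[0..1]=0, sum[0..2]=0, sum[0..3]=5 -> [0, 0, 0, 5]

Answer: 0 0 0 5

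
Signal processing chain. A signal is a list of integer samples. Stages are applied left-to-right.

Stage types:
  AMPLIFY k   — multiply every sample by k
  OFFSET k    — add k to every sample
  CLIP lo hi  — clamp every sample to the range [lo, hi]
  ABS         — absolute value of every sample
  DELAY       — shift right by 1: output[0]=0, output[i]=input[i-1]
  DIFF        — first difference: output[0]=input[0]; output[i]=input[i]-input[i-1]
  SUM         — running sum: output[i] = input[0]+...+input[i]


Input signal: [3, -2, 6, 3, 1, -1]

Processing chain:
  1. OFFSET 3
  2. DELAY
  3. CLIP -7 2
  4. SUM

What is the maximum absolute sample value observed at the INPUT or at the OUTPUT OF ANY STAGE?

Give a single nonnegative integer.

Input: [3, -2, 6, 3, 1, -1] (max |s|=6)
Stage 1 (OFFSET 3): 3+3=6, -2+3=1, 6+3=9, 3+3=6, 1+3=4, -1+3=2 -> [6, 1, 9, 6, 4, 2] (max |s|=9)
Stage 2 (DELAY): [0, 6, 1, 9, 6, 4] = [0, 6, 1, 9, 6, 4] -> [0, 6, 1, 9, 6, 4] (max |s|=9)
Stage 3 (CLIP -7 2): clip(0,-7,2)=0, clip(6,-7,2)=2, clip(1,-7,2)=1, clip(9,-7,2)=2, clip(6,-7,2)=2, clip(4,-7,2)=2 -> [0, 2, 1, 2, 2, 2] (max |s|=2)
Stage 4 (SUM): sum[0..0]=0, sum[0..1]=2, sum[0..2]=3, sum[0..3]=5, sum[0..4]=7, sum[0..5]=9 -> [0, 2, 3, 5, 7, 9] (max |s|=9)
Overall max amplitude: 9

Answer: 9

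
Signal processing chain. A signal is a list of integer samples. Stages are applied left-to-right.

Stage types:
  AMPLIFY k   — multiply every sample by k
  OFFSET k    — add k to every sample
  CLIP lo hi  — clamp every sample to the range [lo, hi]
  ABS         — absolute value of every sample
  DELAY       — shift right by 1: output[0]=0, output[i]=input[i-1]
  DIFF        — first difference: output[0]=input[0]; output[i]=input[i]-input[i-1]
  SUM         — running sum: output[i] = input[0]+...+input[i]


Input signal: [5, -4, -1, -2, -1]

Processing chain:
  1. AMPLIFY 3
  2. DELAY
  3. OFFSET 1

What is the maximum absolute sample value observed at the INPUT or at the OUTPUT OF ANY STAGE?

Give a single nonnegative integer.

Input: [5, -4, -1, -2, -1] (max |s|=5)
Stage 1 (AMPLIFY 3): 5*3=15, -4*3=-12, -1*3=-3, -2*3=-6, -1*3=-3 -> [15, -12, -3, -6, -3] (max |s|=15)
Stage 2 (DELAY): [0, 15, -12, -3, -6] = [0, 15, -12, -3, -6] -> [0, 15, -12, -3, -6] (max |s|=15)
Stage 3 (OFFSET 1): 0+1=1, 15+1=16, -12+1=-11, -3+1=-2, -6+1=-5 -> [1, 16, -11, -2, -5] (max |s|=16)
Overall max amplitude: 16

Answer: 16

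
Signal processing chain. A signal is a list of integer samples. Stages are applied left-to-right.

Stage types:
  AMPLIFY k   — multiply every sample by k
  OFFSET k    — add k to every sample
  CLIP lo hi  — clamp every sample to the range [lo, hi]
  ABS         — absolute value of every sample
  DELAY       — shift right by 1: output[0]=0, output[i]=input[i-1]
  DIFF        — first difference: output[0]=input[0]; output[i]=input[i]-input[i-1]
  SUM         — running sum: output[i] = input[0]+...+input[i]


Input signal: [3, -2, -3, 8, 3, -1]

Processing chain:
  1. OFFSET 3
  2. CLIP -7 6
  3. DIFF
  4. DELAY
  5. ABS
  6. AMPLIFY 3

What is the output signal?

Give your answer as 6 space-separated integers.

Input: [3, -2, -3, 8, 3, -1]
Stage 1 (OFFSET 3): 3+3=6, -2+3=1, -3+3=0, 8+3=11, 3+3=6, -1+3=2 -> [6, 1, 0, 11, 6, 2]
Stage 2 (CLIP -7 6): clip(6,-7,6)=6, clip(1,-7,6)=1, clip(0,-7,6)=0, clip(11,-7,6)=6, clip(6,-7,6)=6, clip(2,-7,6)=2 -> [6, 1, 0, 6, 6, 2]
Stage 3 (DIFF): s[0]=6, 1-6=-5, 0-1=-1, 6-0=6, 6-6=0, 2-6=-4 -> [6, -5, -1, 6, 0, -4]
Stage 4 (DELAY): [0, 6, -5, -1, 6, 0] = [0, 6, -5, -1, 6, 0] -> [0, 6, -5, -1, 6, 0]
Stage 5 (ABS): |0|=0, |6|=6, |-5|=5, |-1|=1, |6|=6, |0|=0 -> [0, 6, 5, 1, 6, 0]
Stage 6 (AMPLIFY 3): 0*3=0, 6*3=18, 5*3=15, 1*3=3, 6*3=18, 0*3=0 -> [0, 18, 15, 3, 18, 0]

Answer: 0 18 15 3 18 0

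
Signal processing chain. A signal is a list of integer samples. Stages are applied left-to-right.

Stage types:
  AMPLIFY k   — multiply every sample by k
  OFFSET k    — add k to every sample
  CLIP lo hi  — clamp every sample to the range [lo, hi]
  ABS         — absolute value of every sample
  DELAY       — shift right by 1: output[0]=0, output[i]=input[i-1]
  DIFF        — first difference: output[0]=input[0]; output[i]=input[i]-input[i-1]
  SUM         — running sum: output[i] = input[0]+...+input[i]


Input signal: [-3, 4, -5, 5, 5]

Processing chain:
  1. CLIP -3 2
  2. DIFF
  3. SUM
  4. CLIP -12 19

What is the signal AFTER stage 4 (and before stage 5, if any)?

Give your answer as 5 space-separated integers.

Answer: -3 2 -3 2 2

Derivation:
Input: [-3, 4, -5, 5, 5]
Stage 1 (CLIP -3 2): clip(-3,-3,2)=-3, clip(4,-3,2)=2, clip(-5,-3,2)=-3, clip(5,-3,2)=2, clip(5,-3,2)=2 -> [-3, 2, -3, 2, 2]
Stage 2 (DIFF): s[0]=-3, 2--3=5, -3-2=-5, 2--3=5, 2-2=0 -> [-3, 5, -5, 5, 0]
Stage 3 (SUM): sum[0..0]=-3, sum[0..1]=2, sum[0..2]=-3, sum[0..3]=2, sum[0..4]=2 -> [-3, 2, -3, 2, 2]
Stage 4 (CLIP -12 19): clip(-3,-12,19)=-3, clip(2,-12,19)=2, clip(-3,-12,19)=-3, clip(2,-12,19)=2, clip(2,-12,19)=2 -> [-3, 2, -3, 2, 2]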